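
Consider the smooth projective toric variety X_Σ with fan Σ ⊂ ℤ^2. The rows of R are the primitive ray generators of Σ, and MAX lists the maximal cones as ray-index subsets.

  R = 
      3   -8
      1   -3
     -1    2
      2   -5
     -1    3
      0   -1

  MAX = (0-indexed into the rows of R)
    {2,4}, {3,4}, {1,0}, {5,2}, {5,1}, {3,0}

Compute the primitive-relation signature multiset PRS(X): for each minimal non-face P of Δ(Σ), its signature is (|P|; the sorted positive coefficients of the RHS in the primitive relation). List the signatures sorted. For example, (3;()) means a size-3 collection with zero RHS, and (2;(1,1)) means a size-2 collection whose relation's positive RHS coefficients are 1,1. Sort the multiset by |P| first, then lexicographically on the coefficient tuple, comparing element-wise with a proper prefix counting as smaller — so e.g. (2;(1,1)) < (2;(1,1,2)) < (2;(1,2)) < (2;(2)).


The 9 primitive collections of Σ (r=6, n=2):

  P={1,4}:  v_{1} + v_{4} = 0  ⟹  sig = (2;())
  P={0,4}:  v_{0} + v_{4} = v_{3}  ⟹  sig = (2;(1))
  P={1,2}:  v_{1} + v_{2} = v_{5}  ⟹  sig = (2;(1))
  P={1,3}:  v_{1} + v_{3} = v_{0}  ⟹  sig = (2;(1))
  P={2,3}:  v_{2} + v_{3} = v_{1}  ⟹  sig = (2;(1))
  P={4,5}:  v_{4} + v_{5} = v_{2}  ⟹  sig = (2;(1))
  P={0,2}:  v_{0} + v_{2} = 2·v_{1}  ⟹  sig = (2;(2))
  P={3,5}:  v_{3} + v_{5} = 2·v_{1}  ⟹  sig = (2;(2))
  P={0,5}:  v_{0} + v_{5} = 3·v_{1}  ⟹  sig = (2;(3))

Sorted signature multiset PRS(X):
{ (2;()),  (2;(1)) ×5,  (2;(2)) ×2,  (2;(3)) }


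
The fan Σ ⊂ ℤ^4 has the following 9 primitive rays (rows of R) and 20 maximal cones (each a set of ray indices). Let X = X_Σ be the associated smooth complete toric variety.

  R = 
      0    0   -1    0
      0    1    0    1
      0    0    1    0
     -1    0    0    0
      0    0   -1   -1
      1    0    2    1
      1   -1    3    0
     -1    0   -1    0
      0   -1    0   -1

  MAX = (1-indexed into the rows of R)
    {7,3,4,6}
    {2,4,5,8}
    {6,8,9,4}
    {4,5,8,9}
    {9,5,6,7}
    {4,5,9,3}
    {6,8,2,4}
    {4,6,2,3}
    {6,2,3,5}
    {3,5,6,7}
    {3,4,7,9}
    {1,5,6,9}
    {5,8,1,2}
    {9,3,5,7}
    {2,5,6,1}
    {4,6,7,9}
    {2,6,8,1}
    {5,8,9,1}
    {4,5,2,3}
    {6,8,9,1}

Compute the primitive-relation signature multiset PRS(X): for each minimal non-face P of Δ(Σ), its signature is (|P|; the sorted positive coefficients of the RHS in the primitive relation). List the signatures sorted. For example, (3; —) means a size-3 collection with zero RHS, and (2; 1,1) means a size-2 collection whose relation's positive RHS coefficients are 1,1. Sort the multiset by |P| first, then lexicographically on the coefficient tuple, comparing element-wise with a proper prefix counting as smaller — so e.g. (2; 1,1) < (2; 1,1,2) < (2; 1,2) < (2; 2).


Σ has 11 primitive collections:

  • {1,3}:  v_{1} + v_{3} = 0  ⇒ sig = (2; —)
  • {2,9}:  v_{2} + v_{9} = 0  ⇒ sig = (2; —)
  • {1,4}:  v_{1} + v_{4} = v_{8}  ⇒ sig = (2; 1)
  • {3,8}:  v_{3} + v_{8} = v_{4}  ⇒ sig = (2; 1)
  • {1,7}:  v_{1} + v_{7} = v_{6} + v_{9}  ⇒ sig = (2; 1,1)
  • {2,7}:  v_{2} + v_{7} = v_{3} + v_{6}  ⇒ sig = (2; 1,1)
  • {7,8}:  v_{7} + v_{8} = v_{4} + v_{6} + v_{9}  ⇒ sig = (2; 1,1,1)
  • {5,6,8}:  v_{5} + v_{6} + v_{8} = 0  ⇒ sig = (3; —)
  • {3,6,9}:  v_{3} + v_{6} + v_{9} = v_{7}  ⇒ sig = (3; 1)
  • {4,5,6}:  v_{4} + v_{5} + v_{6} = v_{3}  ⇒ sig = (3; 1)
  • {4,5,7}:  v_{4} + v_{5} + v_{7} = 2·v_{3} + v_{9}  ⇒ sig = (3; 1,2)

Sorted signature multiset PRS(X):
    |P|=2: 7 collections, coeffs (), (), (1), (1), (1,1), (1,1), (1,1,1)
    |P|=3: 4 collections, coeffs (), (1), (1), (1,2)


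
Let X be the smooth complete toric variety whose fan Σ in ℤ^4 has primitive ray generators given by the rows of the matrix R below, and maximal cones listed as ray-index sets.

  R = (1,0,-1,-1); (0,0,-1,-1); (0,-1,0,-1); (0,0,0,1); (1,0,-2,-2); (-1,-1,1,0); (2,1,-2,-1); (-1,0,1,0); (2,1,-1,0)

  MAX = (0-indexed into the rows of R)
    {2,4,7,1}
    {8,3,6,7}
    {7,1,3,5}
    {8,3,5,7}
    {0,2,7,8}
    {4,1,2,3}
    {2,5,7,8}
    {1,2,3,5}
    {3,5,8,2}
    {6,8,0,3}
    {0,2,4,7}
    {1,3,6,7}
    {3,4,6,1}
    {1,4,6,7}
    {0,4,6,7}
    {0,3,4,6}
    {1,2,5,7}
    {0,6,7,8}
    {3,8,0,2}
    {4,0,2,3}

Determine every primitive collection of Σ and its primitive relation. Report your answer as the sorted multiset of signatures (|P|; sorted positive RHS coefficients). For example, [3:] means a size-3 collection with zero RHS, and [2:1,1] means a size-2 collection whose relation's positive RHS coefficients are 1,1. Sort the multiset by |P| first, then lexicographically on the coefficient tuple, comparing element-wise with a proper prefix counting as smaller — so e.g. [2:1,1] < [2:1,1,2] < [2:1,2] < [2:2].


10 collections generate NE(X_Σ); each relation:

  • {0,1}:  v_{0} + v_{1} = v_{4}  →  sig = [2:1]
  • {0,5}:  v_{0} + v_{5} = v_{2}  →  sig = [2:1]
  • {1,8}:  v_{1} + v_{8} = v_{6}  →  sig = [2:1]
  • {5,6}:  v_{5} + v_{6} = v_{0}  →  sig = [2:1]
  • {4,5}:  v_{4} + v_{5} = v_{1} + v_{2}  →  sig = [2:1,1]
  • {4,8}:  v_{4} + v_{8} = v_{0} + v_{6}  →  sig = [2:1,1]
  • {2,6}:  v_{2} + v_{6} = 2·v_{0}  →  sig = [2:2]
  • {0,3,7}:  v_{0} + v_{3} + v_{7} = 0  →  sig = [3:]
  • {2,3,7}:  v_{2} + v_{3} + v_{7} = v_{5}  →  sig = [3:1]
  • {3,4,7}:  v_{3} + v_{4} + v_{7} = v_{1}  →  sig = [3:1]

Signatures (|P|; sorted positive RHS coefficients), sorted:
{ [2:1] ×4,  [2:1,1] ×2,  [2:2],  [3:],  [3:1] ×2 }


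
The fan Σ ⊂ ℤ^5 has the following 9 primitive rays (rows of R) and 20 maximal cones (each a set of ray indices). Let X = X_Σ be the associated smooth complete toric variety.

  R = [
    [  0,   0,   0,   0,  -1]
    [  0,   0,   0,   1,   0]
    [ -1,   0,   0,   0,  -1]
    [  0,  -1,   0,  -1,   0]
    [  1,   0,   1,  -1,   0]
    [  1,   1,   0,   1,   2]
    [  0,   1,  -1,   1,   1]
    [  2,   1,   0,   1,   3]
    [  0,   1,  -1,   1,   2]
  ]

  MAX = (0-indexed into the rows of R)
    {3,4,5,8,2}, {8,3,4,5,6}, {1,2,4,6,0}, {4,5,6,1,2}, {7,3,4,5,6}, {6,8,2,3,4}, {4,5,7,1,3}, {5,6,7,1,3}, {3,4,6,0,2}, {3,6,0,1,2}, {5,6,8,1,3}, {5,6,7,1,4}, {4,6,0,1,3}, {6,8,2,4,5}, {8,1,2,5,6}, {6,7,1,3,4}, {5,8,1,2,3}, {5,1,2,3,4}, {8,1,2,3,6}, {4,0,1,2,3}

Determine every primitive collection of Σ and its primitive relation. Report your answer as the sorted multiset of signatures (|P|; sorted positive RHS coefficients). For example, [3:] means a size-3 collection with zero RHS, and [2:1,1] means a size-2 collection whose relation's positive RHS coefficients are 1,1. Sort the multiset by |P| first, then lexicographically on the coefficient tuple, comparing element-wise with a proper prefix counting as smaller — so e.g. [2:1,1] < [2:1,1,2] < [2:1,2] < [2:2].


|primitive collections| = 9. Relations:

  {0,8}:  v_{0} + v_{8} = v_{6}  →  sig = [2:1]
  {2,7}:  v_{2} + v_{7} = v_{5}  →  sig = [2:1]
  {0,5}:  v_{0} + v_{5} = v_{1} + v_{4} + v_{6}  →  sig = [2:1,1,1]
  {7,8}:  v_{7} + v_{8} = v_{3} + 2·v_{5} + v_{6}  →  sig = [2:1,1,2]
  {0,7}:  v_{0} + v_{7} = 2·v_{1} + v_{3} + 2·v_{4} + 2·v_{6}  →  sig = [2:1,2,2,2]
  {1,4,8}:  v_{1} + v_{4} + v_{8} = v_{5}  →  sig = [3:1]
  {2,3,5,6}:  v_{2} + v_{3} + v_{5} + v_{6} = v_{8}  →  sig = [4:1]
  {1,2,3,4,6}:  v_{1} + v_{2} + v_{3} + v_{4} + v_{6} = 0  →  sig = [5:]
  {1,3,4,5,6}:  v_{1} + v_{3} + v_{4} + v_{5} + v_{6} = v_{7}  →  sig = [5:1]

Hence PRS(X_Σ) =
    |P|=2: 5 collections, coeffs (1), (1), (1,1,1), (1,1,2), (1,2,2,2)
    |P|=3: 1 collection, coeffs (1)
    |P|=4: 1 collection, coeffs (1)
    |P|=5: 2 collections, coeffs (), (1)


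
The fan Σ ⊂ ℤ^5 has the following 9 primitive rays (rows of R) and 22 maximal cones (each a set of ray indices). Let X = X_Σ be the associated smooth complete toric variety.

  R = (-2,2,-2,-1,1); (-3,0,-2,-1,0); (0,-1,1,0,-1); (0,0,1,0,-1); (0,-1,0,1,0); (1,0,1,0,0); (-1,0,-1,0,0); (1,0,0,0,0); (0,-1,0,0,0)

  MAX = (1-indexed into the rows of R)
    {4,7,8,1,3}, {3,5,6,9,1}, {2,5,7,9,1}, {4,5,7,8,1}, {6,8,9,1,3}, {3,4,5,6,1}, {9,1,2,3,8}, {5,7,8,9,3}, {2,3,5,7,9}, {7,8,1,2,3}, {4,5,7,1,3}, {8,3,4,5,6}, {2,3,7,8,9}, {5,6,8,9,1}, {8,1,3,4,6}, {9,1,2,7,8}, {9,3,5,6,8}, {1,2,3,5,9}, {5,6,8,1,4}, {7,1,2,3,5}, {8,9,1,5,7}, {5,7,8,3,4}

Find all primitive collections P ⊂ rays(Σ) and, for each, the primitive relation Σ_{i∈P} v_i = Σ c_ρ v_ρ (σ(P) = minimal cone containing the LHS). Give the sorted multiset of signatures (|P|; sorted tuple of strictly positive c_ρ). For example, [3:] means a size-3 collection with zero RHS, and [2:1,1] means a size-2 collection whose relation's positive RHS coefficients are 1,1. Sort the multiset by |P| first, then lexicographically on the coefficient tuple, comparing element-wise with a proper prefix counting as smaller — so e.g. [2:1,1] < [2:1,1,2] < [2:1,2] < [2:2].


7 collections generate NE(X_Σ); each relation:

  P = {6,7}:  v_{6} + v_{7} = 0  ⇒ sig = [2:]
  P = {4,9}:  v_{4} + v_{9} = v_{3}  ⇒ sig = [2:1]
  P = {2,6}:  v_{2} + v_{6} = v_{1} + v_{3} + v_{9}  ⇒ sig = [2:1,1,1]
  P = {2,4}:  v_{2} + v_{4} = v_{1} + 2·v_{3} + v_{7}  ⇒ sig = [2:1,1,2]
  P = {2,5,8}:  v_{2} + v_{5} + v_{8} = 2·v_{7} + v_{9}  ⇒ sig = [3:1,2]
  P = {1,3,5,8}:  v_{1} + v_{3} + v_{5} + v_{8} = v_{7}  ⇒ sig = [4:1]
  P = {1,3,7,9}:  v_{1} + v_{3} + v_{7} + v_{9} = v_{2}  ⇒ sig = [4:1]

Signatures (|P|; sorted positive RHS coefficients), sorted:
    |P|=2: 4 collections, coeffs (), (1), (1,1,1), (1,1,2)
    |P|=3: 1 collection, coeffs (1,2)
    |P|=4: 2 collections, coeffs (1), (1)


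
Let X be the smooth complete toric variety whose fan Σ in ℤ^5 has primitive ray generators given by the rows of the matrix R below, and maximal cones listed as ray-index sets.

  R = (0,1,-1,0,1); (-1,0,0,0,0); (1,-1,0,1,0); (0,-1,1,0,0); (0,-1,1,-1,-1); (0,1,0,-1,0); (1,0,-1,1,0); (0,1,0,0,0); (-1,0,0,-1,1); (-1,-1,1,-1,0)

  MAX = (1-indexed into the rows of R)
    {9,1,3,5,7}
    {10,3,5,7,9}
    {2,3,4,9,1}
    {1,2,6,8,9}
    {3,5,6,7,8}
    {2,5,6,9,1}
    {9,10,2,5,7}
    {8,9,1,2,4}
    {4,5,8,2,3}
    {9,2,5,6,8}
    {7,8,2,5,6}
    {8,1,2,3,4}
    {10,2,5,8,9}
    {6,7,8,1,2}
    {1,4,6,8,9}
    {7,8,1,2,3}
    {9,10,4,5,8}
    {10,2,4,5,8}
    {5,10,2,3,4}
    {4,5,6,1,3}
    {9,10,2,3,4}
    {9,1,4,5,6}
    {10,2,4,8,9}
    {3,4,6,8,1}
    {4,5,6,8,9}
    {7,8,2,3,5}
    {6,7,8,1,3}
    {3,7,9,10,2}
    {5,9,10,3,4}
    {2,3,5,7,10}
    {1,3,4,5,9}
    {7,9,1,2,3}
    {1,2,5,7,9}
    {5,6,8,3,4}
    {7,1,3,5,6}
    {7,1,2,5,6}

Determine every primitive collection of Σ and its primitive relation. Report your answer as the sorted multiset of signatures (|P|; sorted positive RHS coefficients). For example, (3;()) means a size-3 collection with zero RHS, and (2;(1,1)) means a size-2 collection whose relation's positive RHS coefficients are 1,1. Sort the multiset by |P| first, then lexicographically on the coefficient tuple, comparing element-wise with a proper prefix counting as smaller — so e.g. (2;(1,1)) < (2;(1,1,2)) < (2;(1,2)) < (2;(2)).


Minimal non-faces — 16 found among 10 rays, 36 max cones:

  P = {1,10}:  v_{1} + v_{10} = v_{9}  ⟹  sig = (2;(1))
  P = {4,7}:  v_{4} + v_{7} = v_{3}  ⟹  sig = (2;(1))
  P = {6,10}:  v_{6} + v_{10} = v_{5} + v_{8} + v_{9}  ⟹  sig = (2;(1,1,1))
  P = {2,3,6}:  v_{2} + v_{3} + v_{6} = 0  ⟹  sig = (3;())
  P = {7,8,10}:  v_{7} + v_{8} + v_{10} = 0  ⟹  sig = (3;())
  P = {1,5,8}:  v_{1} + v_{5} + v_{8} = v_{6}  ⟹  sig = (3;(1))
  P = {3,8,10}:  v_{3} + v_{8} + v_{10} = v_{4}  ⟹  sig = (3;(1))
  P = {7,8,9}:  v_{7} + v_{8} + v_{9} = v_{1}  ⟹  sig = (3;(1))
  P = {2,4,6}:  v_{2} + v_{4} + v_{6} = v_{8} + v_{10}  ⟹  sig = (3;(1,1))
  P = {3,8,9}:  v_{3} + v_{8} + v_{9} = v_{1} + v_{4}  ⟹  sig = (3;(1,1))
  P = {3,6,9}:  v_{3} + v_{6} + v_{9} = 2·v_{1} + v_{4} + v_{5}  ⟹  sig = (3;(1,1,2))
  P = {6,7,9}:  v_{6} + v_{7} + v_{9} = 2·v_{1} + v_{5}  ⟹  sig = (3;(1,2))
  P = {1,2,4,5}:  v_{1} + v_{2} + v_{4} + v_{5} = v_{10}  ⟹  sig = (4;(1))
  P = {1,2,3,5}:  v_{1} + v_{2} + v_{3} + v_{5} = v_{7} + v_{10}  ⟹  sig = (4;(1,1))
  P = {2,3,5,9}:  v_{2} + v_{3} + v_{5} + v_{9} = v_{7} + 2·v_{10}  ⟹  sig = (4;(1,2))
  P = {2,4,5,9}:  v_{2} + v_{4} + v_{5} + v_{9} = 2·v_{10}  ⟹  sig = (4;(2))

so the primitive-relation signature multiset is
    (2;(1))
    (2;(1))
    (2;(1,1,1))
    (3;())
    (3;())
    (3;(1))
    (3;(1))
    (3;(1))
    (3;(1,1))
    (3;(1,1))
    (3;(1,1,2))
    (3;(1,2))
    (4;(1))
    (4;(1,1))
    (4;(1,2))
    (4;(2))


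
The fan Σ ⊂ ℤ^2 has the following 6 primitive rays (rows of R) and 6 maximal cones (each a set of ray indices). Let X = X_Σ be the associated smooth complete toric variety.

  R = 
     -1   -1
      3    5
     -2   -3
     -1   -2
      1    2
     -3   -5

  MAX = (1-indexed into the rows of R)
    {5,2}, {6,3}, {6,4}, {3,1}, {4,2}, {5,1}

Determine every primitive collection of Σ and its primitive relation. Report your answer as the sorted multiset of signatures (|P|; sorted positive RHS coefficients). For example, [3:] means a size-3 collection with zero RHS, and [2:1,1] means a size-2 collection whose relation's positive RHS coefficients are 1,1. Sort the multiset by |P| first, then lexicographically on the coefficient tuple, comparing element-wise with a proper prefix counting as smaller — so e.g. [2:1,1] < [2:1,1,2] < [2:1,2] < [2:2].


|primitive collections| = 9. Relations:

  P={2,6}:  v_{2} + v_{6} = 0 ; sig = [2:]
  P={4,5}:  v_{4} + v_{5} = 0 ; sig = [2:]
  P={1,4}:  v_{1} + v_{4} = v_{3} ; sig = [2:1]
  P={2,3}:  v_{2} + v_{3} = v_{5} ; sig = [2:1]
  P={3,4}:  v_{3} + v_{4} = v_{6} ; sig = [2:1]
  P={3,5}:  v_{3} + v_{5} = v_{1} ; sig = [2:1]
  P={5,6}:  v_{5} + v_{6} = v_{3} ; sig = [2:1]
  P={1,2}:  v_{1} + v_{2} = 2·v_{5} ; sig = [2:2]
  P={1,6}:  v_{1} + v_{6} = 2·v_{3} ; sig = [2:2]

Hence PRS(X_Σ) =
{ [2:] ×2,  [2:1] ×5,  [2:2] ×2 }


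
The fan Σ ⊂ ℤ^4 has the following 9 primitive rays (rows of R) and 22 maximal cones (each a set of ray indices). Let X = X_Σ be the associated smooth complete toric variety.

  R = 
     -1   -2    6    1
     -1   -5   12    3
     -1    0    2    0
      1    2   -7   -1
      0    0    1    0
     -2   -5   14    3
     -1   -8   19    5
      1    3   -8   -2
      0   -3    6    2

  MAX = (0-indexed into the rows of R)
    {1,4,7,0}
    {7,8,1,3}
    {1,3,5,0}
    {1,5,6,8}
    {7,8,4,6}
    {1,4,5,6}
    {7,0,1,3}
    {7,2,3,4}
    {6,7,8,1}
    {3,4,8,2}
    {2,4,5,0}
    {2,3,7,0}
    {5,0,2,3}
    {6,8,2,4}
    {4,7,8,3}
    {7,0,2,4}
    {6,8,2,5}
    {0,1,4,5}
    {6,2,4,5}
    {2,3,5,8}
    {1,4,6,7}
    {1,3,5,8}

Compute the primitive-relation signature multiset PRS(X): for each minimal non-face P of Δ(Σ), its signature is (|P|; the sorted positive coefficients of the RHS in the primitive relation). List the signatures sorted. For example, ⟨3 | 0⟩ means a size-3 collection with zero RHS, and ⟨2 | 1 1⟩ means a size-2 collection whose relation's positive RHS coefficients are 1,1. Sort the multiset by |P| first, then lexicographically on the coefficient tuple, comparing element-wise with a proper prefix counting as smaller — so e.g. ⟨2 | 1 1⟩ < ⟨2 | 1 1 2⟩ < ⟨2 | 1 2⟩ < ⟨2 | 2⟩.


|primitive collections| = 12. Relations:

  P={0,8}:  v_{0} + v_{8} = v_{1} ; sig = ⟨2 | 1⟩
  P={1,2}:  v_{1} + v_{2} = v_{5} ; sig = ⟨2 | 1⟩
  P={5,7}:  v_{5} + v_{7} = v_{0} ; sig = ⟨2 | 1⟩
  P={0,6}:  v_{0} + v_{6} = 2·v_{1} + v_{4} ; sig = ⟨2 | 1 2⟩
  P={3,6}:  v_{3} + v_{6} = 2·v_{8} ; sig = ⟨2 | 2⟩
  P={0,3,4}:  v_{0} + v_{3} + v_{4} = 0 ; sig = ⟨3 | 0⟩
  P={2,7,8}:  v_{2} + v_{7} + v_{8} = 0 ; sig = ⟨3 | 0⟩
  P={1,3,4}:  v_{1} + v_{3} + v_{4} = v_{8} ; sig = ⟨3 | 1⟩
  P={1,4,8}:  v_{1} + v_{4} + v_{8} = v_{6} ; sig = ⟨3 | 1⟩
  P={2,6,7}:  v_{2} + v_{6} + v_{7} = v_{1} + v_{4} ; sig = ⟨3 | 1 1⟩
  P={3,4,5}:  v_{3} + v_{4} + v_{5} = v_{2} + v_{8} ; sig = ⟨3 | 1 1⟩
  P={4,5,8}:  v_{4} + v_{5} + v_{8} = v_{2} + v_{6} ; sig = ⟨3 | 1 1⟩

Signatures (|P|; sorted positive RHS coefficients), sorted:
{ ⟨2 | 1⟩ ×3,  ⟨2 | 1 2⟩,  ⟨2 | 2⟩,  ⟨3 | 0⟩ ×2,  ⟨3 | 1⟩ ×2,  ⟨3 | 1 1⟩ ×3 }


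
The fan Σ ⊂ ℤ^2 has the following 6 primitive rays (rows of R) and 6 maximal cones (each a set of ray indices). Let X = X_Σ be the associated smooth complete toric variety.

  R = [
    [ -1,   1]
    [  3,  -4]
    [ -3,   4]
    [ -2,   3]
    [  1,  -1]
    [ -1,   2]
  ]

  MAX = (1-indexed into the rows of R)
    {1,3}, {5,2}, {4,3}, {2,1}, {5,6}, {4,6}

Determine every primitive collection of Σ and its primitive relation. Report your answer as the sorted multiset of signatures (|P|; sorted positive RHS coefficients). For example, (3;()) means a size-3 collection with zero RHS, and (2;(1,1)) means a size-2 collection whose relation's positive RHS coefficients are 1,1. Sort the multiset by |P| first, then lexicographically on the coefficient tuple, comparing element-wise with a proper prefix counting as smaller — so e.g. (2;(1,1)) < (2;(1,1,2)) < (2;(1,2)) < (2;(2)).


Minimal non-faces — 9 found among 6 rays, 6 max cones:

  P={1,5}:  v_{1} + v_{5} = 0 — sig = (2;())
  P={2,3}:  v_{2} + v_{3} = 0 — sig = (2;())
  P={1,4}:  v_{1} + v_{4} = v_{3} — sig = (2;(1))
  P={1,6}:  v_{1} + v_{6} = v_{4} — sig = (2;(1))
  P={2,4}:  v_{2} + v_{4} = v_{5} — sig = (2;(1))
  P={3,5}:  v_{3} + v_{5} = v_{4} — sig = (2;(1))
  P={4,5}:  v_{4} + v_{5} = v_{6} — sig = (2;(1))
  P={2,6}:  v_{2} + v_{6} = 2·v_{5} — sig = (2;(2))
  P={3,6}:  v_{3} + v_{6} = 2·v_{4} — sig = (2;(2))

Sorted signature multiset PRS(X):
    (2;())
    (2;())
    (2;(1))
    (2;(1))
    (2;(1))
    (2;(1))
    (2;(1))
    (2;(2))
    (2;(2))


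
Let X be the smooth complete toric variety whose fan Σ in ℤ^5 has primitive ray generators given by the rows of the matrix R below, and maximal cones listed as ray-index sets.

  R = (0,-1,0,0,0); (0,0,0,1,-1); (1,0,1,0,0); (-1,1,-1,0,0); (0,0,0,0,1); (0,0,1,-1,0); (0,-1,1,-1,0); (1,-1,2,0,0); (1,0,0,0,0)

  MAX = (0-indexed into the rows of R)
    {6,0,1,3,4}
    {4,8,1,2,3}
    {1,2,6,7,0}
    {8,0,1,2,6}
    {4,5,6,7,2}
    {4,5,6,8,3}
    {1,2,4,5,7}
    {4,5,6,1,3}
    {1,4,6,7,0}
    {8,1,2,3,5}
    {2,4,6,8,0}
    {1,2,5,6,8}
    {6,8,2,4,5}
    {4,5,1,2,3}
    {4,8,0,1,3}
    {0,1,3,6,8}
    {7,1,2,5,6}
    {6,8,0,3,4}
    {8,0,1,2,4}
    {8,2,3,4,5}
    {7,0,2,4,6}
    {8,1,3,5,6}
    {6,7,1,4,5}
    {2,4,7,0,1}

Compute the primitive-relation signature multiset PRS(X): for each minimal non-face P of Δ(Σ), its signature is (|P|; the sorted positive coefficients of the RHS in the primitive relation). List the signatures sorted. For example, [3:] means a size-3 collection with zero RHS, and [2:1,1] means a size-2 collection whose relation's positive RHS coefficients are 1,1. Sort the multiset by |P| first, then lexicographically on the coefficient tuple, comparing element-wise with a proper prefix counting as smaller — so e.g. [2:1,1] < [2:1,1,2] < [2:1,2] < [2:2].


Σ has 8 primitive collections:

  {0,5}:  v_{0} + v_{5} = v_{6}  ⇒ sig = [2:1]
  {3,7}:  v_{3} + v_{7} = v_{1} + v_{4} + v_{5}  ⇒ sig = [2:1,1,1]
  {7,8}:  v_{7} + v_{8} = v_{0} + 2·v_{2}  ⇒ sig = [2:1,2]
  {0,2,3}:  v_{0} + v_{2} + v_{3} = 0  ⇒ sig = [3:]
  {2,3,6}:  v_{2} + v_{3} + v_{6} = v_{5}  ⇒ sig = [3:1]
  {1,2,4,6}:  v_{1} + v_{2} + v_{4} + v_{6} = v_{7}  ⇒ sig = [4:1]
  {1,4,5,8}:  v_{1} + v_{4} + v_{5} + v_{8} = v_{2}  ⇒ sig = [4:1]
  {1,4,6,8}:  v_{1} + v_{4} + v_{6} + v_{8} = v_{0} + v_{2}  ⇒ sig = [4:1,1]

Hence PRS(X_Σ) =
[[2:1], [2:1,1,1], [2:1,2], [3:], [3:1], [4:1], [4:1], [4:1,1]]


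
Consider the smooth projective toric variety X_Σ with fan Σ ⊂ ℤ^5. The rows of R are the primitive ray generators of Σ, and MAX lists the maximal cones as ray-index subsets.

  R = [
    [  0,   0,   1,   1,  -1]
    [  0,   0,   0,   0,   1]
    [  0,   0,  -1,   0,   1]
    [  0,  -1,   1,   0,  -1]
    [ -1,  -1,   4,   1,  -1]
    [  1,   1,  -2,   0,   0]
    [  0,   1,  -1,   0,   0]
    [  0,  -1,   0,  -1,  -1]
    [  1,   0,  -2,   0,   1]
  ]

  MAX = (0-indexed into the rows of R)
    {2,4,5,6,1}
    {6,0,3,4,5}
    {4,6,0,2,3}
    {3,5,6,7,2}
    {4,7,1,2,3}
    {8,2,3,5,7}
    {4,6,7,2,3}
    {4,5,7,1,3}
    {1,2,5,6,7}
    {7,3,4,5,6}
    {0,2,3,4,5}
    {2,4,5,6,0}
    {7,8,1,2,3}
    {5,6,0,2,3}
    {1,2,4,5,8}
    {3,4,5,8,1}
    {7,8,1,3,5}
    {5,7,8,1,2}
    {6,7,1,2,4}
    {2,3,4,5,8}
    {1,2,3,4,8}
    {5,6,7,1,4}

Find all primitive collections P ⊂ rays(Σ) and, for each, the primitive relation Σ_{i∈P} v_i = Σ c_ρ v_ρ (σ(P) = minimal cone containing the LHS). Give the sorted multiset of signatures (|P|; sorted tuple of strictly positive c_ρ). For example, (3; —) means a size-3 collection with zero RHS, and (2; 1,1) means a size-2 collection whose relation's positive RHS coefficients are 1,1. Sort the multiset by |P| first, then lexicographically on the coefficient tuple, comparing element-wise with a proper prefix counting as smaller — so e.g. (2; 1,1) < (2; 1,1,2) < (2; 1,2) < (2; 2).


Primitive collections (9):

  {6,8}:  v_{6} + v_{8} = v_{2} + v_{5}  ⇒ sig = (2; 1,1)
  {0,1}:  v_{0} + v_{1} = v_{2} + v_{4} + v_{5}  ⇒ sig = (2; 1,1,1)
  {0,8}:  v_{0} + v_{8} = 2·v_{2} + v_{3} + v_{4} + 2·v_{5}  ⇒ sig = (2; 1,1,2,2)
  {0,7}:  v_{0} + v_{7} = 2·v_{3} + v_{6}  ⇒ sig = (2; 1,2)
  {1,3,6}:  v_{1} + v_{3} + v_{6} = 0  ⇒ sig = (3; —)
  {4,7,8}:  v_{4} + v_{7} + v_{8} = v_{1} + 2·v_{3}  ⇒ sig = (3; 1,2)
  {1,2,3,5}:  v_{1} + v_{2} + v_{3} + v_{5} = v_{8}  ⇒ sig = (4; 1)
  {2,4,5,7}:  v_{2} + v_{4} + v_{5} + v_{7} = v_{3}  ⇒ sig = (4; 1)
  {2,3,4,5,6}:  v_{2} + v_{3} + v_{4} + v_{5} + v_{6} = v_{0}  ⇒ sig = (5; 1)

so the primitive-relation signature multiset is
{ (2; 1,1),  (2; 1,1,1),  (2; 1,1,2,2),  (2; 1,2),  (3; —),  (3; 1,2),  (4; 1) ×2,  (5; 1) }


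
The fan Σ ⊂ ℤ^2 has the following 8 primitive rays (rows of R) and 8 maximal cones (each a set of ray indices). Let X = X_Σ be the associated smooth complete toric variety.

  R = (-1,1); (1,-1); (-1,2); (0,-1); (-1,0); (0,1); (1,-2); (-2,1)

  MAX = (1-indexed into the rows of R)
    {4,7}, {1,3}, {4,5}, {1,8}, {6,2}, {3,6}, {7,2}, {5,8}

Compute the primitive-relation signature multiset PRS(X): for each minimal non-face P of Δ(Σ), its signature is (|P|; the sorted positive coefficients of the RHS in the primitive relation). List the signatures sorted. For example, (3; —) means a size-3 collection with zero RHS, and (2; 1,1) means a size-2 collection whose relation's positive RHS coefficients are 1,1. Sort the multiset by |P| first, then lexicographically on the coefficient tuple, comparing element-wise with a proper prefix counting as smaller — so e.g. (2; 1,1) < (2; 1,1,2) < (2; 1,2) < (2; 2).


Primitive collections (20):

  {1,2}:  v_{1} + v_{2} = 0  ⟹  sig = (2; —)
  {3,7}:  v_{3} + v_{7} = 0  ⟹  sig = (2; —)
  {4,6}:  v_{4} + v_{6} = 0  ⟹  sig = (2; —)
  {1,4}:  v_{1} + v_{4} = v_{5}  ⟹  sig = (2; 1)
  {1,5}:  v_{1} + v_{5} = v_{8}  ⟹  sig = (2; 1)
  {1,6}:  v_{1} + v_{6} = v_{3}  ⟹  sig = (2; 1)
  {1,7}:  v_{1} + v_{7} = v_{4}  ⟹  sig = (2; 1)
  {2,3}:  v_{2} + v_{3} = v_{6}  ⟹  sig = (2; 1)
  {2,4}:  v_{2} + v_{4} = v_{7}  ⟹  sig = (2; 1)
  {2,5}:  v_{2} + v_{5} = v_{4}  ⟹  sig = (2; 1)
  {2,8}:  v_{2} + v_{8} = v_{5}  ⟹  sig = (2; 1)
  {3,4}:  v_{3} + v_{4} = v_{1}  ⟹  sig = (2; 1)
  {5,6}:  v_{5} + v_{6} = v_{1}  ⟹  sig = (2; 1)
  {6,7}:  v_{6} + v_{7} = v_{2}  ⟹  sig = (2; 1)
  {7,8}:  v_{7} + v_{8} = v_{4} + v_{5}  ⟹  sig = (2; 1,1)
  {3,5}:  v_{3} + v_{5} = 2·v_{1}  ⟹  sig = (2; 2)
  {4,8}:  v_{4} + v_{8} = 2·v_{5}  ⟹  sig = (2; 2)
  {5,7}:  v_{5} + v_{7} = 2·v_{4}  ⟹  sig = (2; 2)
  {6,8}:  v_{6} + v_{8} = 2·v_{1}  ⟹  sig = (2; 2)
  {3,8}:  v_{3} + v_{8} = 3·v_{1}  ⟹  sig = (2; 3)

so the primitive-relation signature multiset is
    |P|=2: 20 collections, coeffs (), (), (), (1), (1), (1), (1), (1), (1), (1), (1), (1), (1), (1), (1,1), (2), (2), (2), (2), (3)


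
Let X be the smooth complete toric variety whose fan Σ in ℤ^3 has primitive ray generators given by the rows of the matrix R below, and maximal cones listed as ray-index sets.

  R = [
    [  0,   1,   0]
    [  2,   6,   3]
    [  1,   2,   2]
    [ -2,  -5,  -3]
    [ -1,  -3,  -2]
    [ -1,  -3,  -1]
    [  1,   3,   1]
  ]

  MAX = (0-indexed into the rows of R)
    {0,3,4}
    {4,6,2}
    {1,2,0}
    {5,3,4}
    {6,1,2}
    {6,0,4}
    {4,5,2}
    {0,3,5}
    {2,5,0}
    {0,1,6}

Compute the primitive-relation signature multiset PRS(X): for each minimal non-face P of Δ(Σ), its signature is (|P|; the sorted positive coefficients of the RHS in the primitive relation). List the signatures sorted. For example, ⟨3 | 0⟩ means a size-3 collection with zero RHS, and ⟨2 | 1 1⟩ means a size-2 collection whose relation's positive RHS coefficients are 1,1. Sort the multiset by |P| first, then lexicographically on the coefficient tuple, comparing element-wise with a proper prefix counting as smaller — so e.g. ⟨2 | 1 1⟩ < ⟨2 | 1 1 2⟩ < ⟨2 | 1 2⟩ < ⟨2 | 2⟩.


9 minimal non-faces of Δ(Σ) (on 7 rays):

  {5,6}:  v_{5} + v_{6} = 0  ⟹  sig = ⟨2 | 0⟩
  {1,3}:  v_{1} + v_{3} = v_{0}  ⟹  sig = ⟨2 | 1⟩
  {1,4}:  v_{1} + v_{4} = v_{6}  ⟹  sig = ⟨2 | 1⟩
  {2,3}:  v_{2} + v_{3} = v_{5}  ⟹  sig = ⟨2 | 1⟩
  {1,5}:  v_{1} + v_{5} = v_{0} + v_{2}  ⟹  sig = ⟨2 | 1 1⟩
  {3,6}:  v_{3} + v_{6} = v_{0} + v_{4}  ⟹  sig = ⟨2 | 1 1⟩
  {0,2,4}:  v_{0} + v_{2} + v_{4} = 0  ⟹  sig = ⟨3 | 0⟩
  {0,2,6}:  v_{0} + v_{2} + v_{6} = v_{1}  ⟹  sig = ⟨3 | 1⟩
  {0,4,5}:  v_{0} + v_{4} + v_{5} = v_{3}  ⟹  sig = ⟨3 | 1⟩

Signatures (|P|; sorted positive RHS coefficients), sorted:
    |P|=2: 6 collections, coeffs (), (1), (1), (1), (1,1), (1,1)
    |P|=3: 3 collections, coeffs (), (1), (1)


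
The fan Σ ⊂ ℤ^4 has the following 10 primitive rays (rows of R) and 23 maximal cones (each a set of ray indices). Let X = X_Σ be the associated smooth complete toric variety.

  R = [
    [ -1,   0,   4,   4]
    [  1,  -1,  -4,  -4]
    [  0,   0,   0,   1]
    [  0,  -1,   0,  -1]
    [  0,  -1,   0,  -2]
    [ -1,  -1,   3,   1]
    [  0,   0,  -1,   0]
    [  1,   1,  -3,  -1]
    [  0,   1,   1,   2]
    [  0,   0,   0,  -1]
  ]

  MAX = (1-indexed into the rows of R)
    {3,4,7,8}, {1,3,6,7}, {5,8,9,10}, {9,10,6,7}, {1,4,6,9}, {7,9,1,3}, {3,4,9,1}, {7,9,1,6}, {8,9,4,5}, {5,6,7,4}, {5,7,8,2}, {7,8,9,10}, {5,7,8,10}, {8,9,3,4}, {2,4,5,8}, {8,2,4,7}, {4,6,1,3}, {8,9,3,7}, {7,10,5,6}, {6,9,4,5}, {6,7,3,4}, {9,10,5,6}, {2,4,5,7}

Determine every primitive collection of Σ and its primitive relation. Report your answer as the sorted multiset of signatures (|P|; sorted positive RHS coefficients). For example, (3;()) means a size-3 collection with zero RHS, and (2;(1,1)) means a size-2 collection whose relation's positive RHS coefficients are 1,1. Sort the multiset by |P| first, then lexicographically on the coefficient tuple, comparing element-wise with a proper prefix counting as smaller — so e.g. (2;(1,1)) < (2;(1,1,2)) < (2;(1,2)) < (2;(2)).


Δ(Σ) — 10 vertices, 17 min non-faces:

  {3,10}:  v_{3} + v_{10} = 0  so sig = (2;())
  {6,8}:  v_{6} + v_{8} = 0  so sig = (2;())
  {3,5}:  v_{3} + v_{5} = v_{4}  so sig = (2;(1))
  {4,10}:  v_{4} + v_{10} = v_{5}  so sig = (2;(1))
  {1,2}:  v_{1} + v_{2} = v_{3} + v_{4}  so sig = (2;(1,1))
  {1,8}:  v_{1} + v_{8} = v_{3} + v_{9}  so sig = (2;(1,1))
  {1,10}:  v_{1} + v_{10} = v_{6} + v_{9}  so sig = (2;(1,1))
  {2,9}:  v_{2} + v_{9} = v_{4} + v_{8}  so sig = (2;(1,1))
  {1,5}:  v_{1} + v_{5} = v_{4} + v_{6} + v_{9}  so sig = (2;(1,1,1))
  {2,6}:  v_{2} + v_{6} = v_{4} + v_{5} + v_{7}  so sig = (2;(1,1,1))
  {2,3}:  v_{2} + v_{3} = 2·v_{4} + v_{7} + v_{8}  so sig = (2;(1,1,2))
  {2,10}:  v_{2} + v_{10} = 2·v_{5} + v_{7} + v_{8}  so sig = (2;(1,1,2))
  {5,7,9}:  v_{5} + v_{7} + v_{9} = 0  so sig = (3;())
  {3,6,9}:  v_{3} + v_{6} + v_{9} = v_{1}  so sig = (3;(1))
  {4,7,9}:  v_{4} + v_{7} + v_{9} = v_{3}  so sig = (3;(1))
  {1,4,7}:  v_{1} + v_{4} + v_{7} = 2·v_{3} + v_{6}  so sig = (3;(1,2))
  {4,5,7,8}:  v_{4} + v_{5} + v_{7} + v_{8} = v_{2}  so sig = (4;(1))

Sorted signature multiset PRS(X):
    (2;())
    (2;())
    (2;(1))
    (2;(1))
    (2;(1,1))
    (2;(1,1))
    (2;(1,1))
    (2;(1,1))
    (2;(1,1,1))
    (2;(1,1,1))
    (2;(1,1,2))
    (2;(1,1,2))
    (3;())
    (3;(1))
    (3;(1))
    (3;(1,2))
    (4;(1))


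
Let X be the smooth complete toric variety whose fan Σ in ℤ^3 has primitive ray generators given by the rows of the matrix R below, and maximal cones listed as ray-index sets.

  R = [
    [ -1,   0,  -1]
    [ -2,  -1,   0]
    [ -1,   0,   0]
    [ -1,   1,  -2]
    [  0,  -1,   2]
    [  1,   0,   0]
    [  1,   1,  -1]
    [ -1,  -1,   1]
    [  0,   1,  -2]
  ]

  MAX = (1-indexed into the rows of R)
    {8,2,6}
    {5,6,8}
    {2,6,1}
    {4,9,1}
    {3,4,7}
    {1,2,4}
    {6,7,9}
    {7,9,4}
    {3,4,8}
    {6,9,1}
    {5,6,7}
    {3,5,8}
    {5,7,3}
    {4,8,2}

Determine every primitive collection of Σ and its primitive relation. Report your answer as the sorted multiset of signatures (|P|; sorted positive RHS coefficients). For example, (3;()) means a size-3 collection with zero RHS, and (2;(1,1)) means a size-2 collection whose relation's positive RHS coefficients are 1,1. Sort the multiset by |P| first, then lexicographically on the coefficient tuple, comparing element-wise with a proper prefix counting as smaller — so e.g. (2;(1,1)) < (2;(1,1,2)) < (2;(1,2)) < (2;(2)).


Δ(Σ) — 9 vertices, 15 min non-faces:

  P={3,6}:  v_{3} + v_{6} = 0  so sig = (2;())
  P={5,9}:  v_{5} + v_{9} = 0  so sig = (2;())
  P={7,8}:  v_{7} + v_{8} = 0  so sig = (2;())
  P={1,5}:  v_{1} + v_{5} = v_{8}  so sig = (2;(1))
  P={1,7}:  v_{1} + v_{7} = v_{9}  so sig = (2;(1))
  P={1,8}:  v_{1} + v_{8} = v_{2}  so sig = (2;(1))
  P={2,7}:  v_{2} + v_{7} = v_{1}  so sig = (2;(1))
  P={3,9}:  v_{3} + v_{9} = v_{4}  so sig = (2;(1))
  P={4,5}:  v_{4} + v_{5} = v_{3}  so sig = (2;(1))
  P={4,6}:  v_{4} + v_{6} = v_{9}  so sig = (2;(1))
  P={8,9}:  v_{8} + v_{9} = v_{1}  so sig = (2;(1))
  P={1,3}:  v_{1} + v_{3} = v_{4} + v_{8}  so sig = (2;(1,1))
  P={2,3}:  v_{2} + v_{3} = v_{4} + 2·v_{8}  so sig = (2;(1,2))
  P={2,5}:  v_{2} + v_{5} = 2·v_{8}  so sig = (2;(2))
  P={2,9}:  v_{2} + v_{9} = 2·v_{1}  so sig = (2;(2))

Signatures (|P|; sorted positive RHS coefficients), sorted:
{ (2;()) ×3,  (2;(1)) ×8,  (2;(1,1)),  (2;(1,2)),  (2;(2)) ×2 }


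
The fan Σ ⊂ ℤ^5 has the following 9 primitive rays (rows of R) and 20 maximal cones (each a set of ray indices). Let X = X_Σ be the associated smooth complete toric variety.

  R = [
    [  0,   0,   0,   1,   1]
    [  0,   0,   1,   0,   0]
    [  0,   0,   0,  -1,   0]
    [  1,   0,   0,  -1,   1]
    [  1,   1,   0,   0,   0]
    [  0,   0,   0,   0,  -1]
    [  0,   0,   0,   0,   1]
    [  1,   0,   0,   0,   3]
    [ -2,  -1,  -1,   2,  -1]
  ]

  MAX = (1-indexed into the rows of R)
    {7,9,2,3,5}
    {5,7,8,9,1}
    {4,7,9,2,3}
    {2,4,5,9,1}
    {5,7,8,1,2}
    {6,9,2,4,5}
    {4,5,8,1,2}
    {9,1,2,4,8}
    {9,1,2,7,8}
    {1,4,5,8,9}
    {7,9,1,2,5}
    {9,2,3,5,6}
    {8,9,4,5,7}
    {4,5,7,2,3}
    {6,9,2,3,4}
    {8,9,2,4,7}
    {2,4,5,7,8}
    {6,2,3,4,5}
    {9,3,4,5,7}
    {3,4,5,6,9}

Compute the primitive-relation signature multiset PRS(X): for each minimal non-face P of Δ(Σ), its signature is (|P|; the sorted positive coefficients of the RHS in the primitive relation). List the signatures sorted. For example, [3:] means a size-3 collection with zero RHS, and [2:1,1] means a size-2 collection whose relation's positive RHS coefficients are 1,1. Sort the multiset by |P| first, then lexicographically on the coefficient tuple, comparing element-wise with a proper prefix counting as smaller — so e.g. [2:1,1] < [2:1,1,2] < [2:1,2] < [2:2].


Minimal non-faces — 9 found among 9 rays, 20 max cones:

  P = {6,7}:  v_{6} + v_{7} = 0 ; sig = [2:]
  P = {1,3}:  v_{1} + v_{3} = v_{7} ; sig = [2:1]
  P = {6,8}:  v_{6} + v_{8} = v_{1} + v_{4} ; sig = [2:1,1]
  P = {1,6}:  v_{1} + v_{6} = v_{2} + v_{4} + v_{5} + v_{9} ; sig = [2:1,1,1,1]
  P = {3,8}:  v_{3} + v_{8} = v_{4} + 2·v_{7} ; sig = [2:1,2]
  P = {1,4,7}:  v_{1} + v_{4} + v_{7} = v_{8} ; sig = [3:1]
  P = {2,5,8,9}:  v_{2} + v_{5} + v_{8} + v_{9} = 2·v_{1} ; sig = [4:2]
  P = {2,3,4,5,9}:  v_{2} + v_{3} + v_{4} + v_{5} + v_{9} = 0 ; sig = [5:]
  P = {2,4,5,7,9}:  v_{2} + v_{4} + v_{5} + v_{7} + v_{9} = v_{1} ; sig = [5:1]

Hence PRS(X_Σ) =
[[2:], [2:1], [2:1,1], [2:1,1,1,1], [2:1,2], [3:1], [4:2], [5:], [5:1]]


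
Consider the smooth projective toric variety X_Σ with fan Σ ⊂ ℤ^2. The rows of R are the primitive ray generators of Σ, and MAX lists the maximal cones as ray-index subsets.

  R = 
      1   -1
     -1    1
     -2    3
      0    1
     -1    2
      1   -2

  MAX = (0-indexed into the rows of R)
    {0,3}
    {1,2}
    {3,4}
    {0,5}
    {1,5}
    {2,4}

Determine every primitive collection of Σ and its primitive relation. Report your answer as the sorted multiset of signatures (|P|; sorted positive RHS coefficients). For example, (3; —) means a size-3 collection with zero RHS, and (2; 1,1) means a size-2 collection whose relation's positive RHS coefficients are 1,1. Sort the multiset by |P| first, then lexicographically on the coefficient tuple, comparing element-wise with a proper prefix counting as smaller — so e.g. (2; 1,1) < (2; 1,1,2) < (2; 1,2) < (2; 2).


|primitive collections| = 9. Relations:

  {0,1}:  v_{0} + v_{1} = 0 — sig = (2; —)
  {4,5}:  v_{4} + v_{5} = 0 — sig = (2; —)
  {0,2}:  v_{0} + v_{2} = v_{4} — sig = (2; 1)
  {0,4}:  v_{0} + v_{4} = v_{3} — sig = (2; 1)
  {1,3}:  v_{1} + v_{3} = v_{4} — sig = (2; 1)
  {1,4}:  v_{1} + v_{4} = v_{2} — sig = (2; 1)
  {2,5}:  v_{2} + v_{5} = v_{1} — sig = (2; 1)
  {3,5}:  v_{3} + v_{5} = v_{0} — sig = (2; 1)
  {2,3}:  v_{2} + v_{3} = 2·v_{4} — sig = (2; 2)

Hence PRS(X_Σ) =
{ (2; —) ×2,  (2; 1) ×6,  (2; 2) }


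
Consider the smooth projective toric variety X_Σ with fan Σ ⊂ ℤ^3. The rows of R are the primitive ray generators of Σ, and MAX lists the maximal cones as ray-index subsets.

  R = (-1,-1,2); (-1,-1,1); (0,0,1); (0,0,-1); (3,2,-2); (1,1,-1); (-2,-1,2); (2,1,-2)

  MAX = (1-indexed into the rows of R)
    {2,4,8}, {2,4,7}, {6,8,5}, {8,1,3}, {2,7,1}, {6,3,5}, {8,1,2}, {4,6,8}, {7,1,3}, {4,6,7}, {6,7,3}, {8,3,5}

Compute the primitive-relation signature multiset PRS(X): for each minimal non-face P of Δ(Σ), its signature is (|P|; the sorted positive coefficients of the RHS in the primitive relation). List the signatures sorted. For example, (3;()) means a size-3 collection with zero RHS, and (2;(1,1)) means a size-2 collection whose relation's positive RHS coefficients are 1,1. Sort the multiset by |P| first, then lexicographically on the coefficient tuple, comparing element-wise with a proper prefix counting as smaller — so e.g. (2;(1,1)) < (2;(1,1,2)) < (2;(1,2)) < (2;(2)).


11 minimal non-faces of Δ(Σ) (on 8 rays):

  • {2,6}:  v_{2} + v_{6} = 0  ⇒ sig = (2;())
  • {3,4}:  v_{3} + v_{4} = 0  ⇒ sig = (2;())
  • {7,8}:  v_{7} + v_{8} = 0  ⇒ sig = (2;())
  • {1,4}:  v_{1} + v_{4} = v_{2}  ⇒ sig = (2;(1))
  • {1,6}:  v_{1} + v_{6} = v_{3}  ⇒ sig = (2;(1))
  • {2,3}:  v_{2} + v_{3} = v_{1}  ⇒ sig = (2;(1))
  • {2,5}:  v_{2} + v_{5} = v_{3} + v_{8}  ⇒ sig = (2;(1,1))
  • {4,5}:  v_{4} + v_{5} = v_{6} + v_{8}  ⇒ sig = (2;(1,1))
  • {5,7}:  v_{5} + v_{7} = v_{3} + v_{6}  ⇒ sig = (2;(1,1))
  • {1,5}:  v_{1} + v_{5} = 2·v_{3} + v_{8}  ⇒ sig = (2;(1,2))
  • {3,6,8}:  v_{3} + v_{6} + v_{8} = v_{5}  ⇒ sig = (3;(1))

Hence PRS(X_Σ) =
    (2;())
    (2;())
    (2;())
    (2;(1))
    (2;(1))
    (2;(1))
    (2;(1,1))
    (2;(1,1))
    (2;(1,1))
    (2;(1,2))
    (3;(1))


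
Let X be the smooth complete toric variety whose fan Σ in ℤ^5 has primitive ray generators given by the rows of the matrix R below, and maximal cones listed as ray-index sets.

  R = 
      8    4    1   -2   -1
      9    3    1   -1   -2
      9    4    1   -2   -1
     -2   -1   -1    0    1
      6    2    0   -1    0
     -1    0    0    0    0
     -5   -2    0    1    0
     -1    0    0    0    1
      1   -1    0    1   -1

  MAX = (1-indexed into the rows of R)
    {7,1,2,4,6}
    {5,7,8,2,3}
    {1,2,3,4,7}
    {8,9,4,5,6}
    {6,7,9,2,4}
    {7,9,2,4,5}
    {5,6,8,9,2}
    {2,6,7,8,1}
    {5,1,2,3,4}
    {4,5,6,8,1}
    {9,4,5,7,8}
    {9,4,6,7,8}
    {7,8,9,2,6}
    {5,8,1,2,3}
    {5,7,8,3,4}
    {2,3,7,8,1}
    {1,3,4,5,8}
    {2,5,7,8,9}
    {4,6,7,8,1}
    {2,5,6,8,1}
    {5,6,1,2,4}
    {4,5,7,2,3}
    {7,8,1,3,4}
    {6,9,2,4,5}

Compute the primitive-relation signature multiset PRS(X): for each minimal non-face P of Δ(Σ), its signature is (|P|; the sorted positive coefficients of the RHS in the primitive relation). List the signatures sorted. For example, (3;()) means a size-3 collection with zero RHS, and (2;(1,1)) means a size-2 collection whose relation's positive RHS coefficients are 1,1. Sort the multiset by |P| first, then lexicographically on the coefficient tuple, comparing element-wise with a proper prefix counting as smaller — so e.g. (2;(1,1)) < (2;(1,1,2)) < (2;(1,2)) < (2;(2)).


Σ has 6 primitive collections:

  {1,9}:  v_{1} + v_{9} = v_{2} ; sig = (2;(1))
  {3,6}:  v_{3} + v_{6} = v_{1} ; sig = (2;(1))
  {3,9}:  v_{3} + v_{9} = v_{2} + v_{5} + v_{7} ; sig = (2;(1,1,1))
  {5,6,7}:  v_{5} + v_{6} + v_{7} = 0 ; sig = (3;())
  {1,5,7}:  v_{1} + v_{5} + v_{7} = v_{3} ; sig = (3;(1))
  {2,4,8}:  v_{2} + v_{4} + v_{8} = v_{5} ; sig = (3;(1))

so the primitive-relation signature multiset is
    (2;(1))
    (2;(1))
    (2;(1,1,1))
    (3;())
    (3;(1))
    (3;(1))


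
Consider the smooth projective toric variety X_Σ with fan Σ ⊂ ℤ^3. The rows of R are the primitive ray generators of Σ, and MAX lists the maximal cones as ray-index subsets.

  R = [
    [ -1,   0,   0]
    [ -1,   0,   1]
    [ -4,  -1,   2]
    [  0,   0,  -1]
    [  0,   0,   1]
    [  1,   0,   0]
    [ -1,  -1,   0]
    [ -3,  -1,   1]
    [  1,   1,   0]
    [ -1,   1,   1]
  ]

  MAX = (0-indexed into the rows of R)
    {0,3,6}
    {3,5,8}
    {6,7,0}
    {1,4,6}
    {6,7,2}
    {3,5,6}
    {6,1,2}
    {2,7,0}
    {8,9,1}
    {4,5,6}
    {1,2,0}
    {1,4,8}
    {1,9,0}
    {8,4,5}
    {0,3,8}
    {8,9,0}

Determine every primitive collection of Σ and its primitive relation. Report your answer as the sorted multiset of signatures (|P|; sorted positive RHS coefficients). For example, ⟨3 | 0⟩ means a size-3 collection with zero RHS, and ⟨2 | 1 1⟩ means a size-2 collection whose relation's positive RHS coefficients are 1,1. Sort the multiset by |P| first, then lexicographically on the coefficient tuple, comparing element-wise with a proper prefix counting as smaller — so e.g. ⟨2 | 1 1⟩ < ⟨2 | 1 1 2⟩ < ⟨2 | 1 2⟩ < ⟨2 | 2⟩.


Primitive collections (24):

  • {0,5}:  v_{0} + v_{5} = 0  ⇒ sig = ⟨2 | 0⟩
  • {3,4}:  v_{3} + v_{4} = 0  ⇒ sig = ⟨2 | 0⟩
  • {6,8}:  v_{6} + v_{8} = 0  ⇒ sig = ⟨2 | 0⟩
  • {0,4}:  v_{0} + v_{4} = v_{1}  ⇒ sig = ⟨2 | 1⟩
  • {1,3}:  v_{1} + v_{3} = v_{0}  ⇒ sig = ⟨2 | 1⟩
  • {1,5}:  v_{1} + v_{5} = v_{4}  ⇒ sig = ⟨2 | 1⟩
  • {1,7}:  v_{1} + v_{7} = v_{2}  ⇒ sig = ⟨2 | 1⟩
  • {2,3}:  v_{2} + v_{3} = v_{0} + v_{7}  ⇒ sig = ⟨2 | 1 1⟩
  • {5,7}:  v_{5} + v_{7} = v_{1} + v_{6}  ⇒ sig = ⟨2 | 1 1⟩
  • {5,9}:  v_{5} + v_{9} = v_{1} + v_{8}  ⇒ sig = ⟨2 | 1 1⟩
  • {6,9}:  v_{6} + v_{9} = v_{0} + v_{1}  ⇒ sig = ⟨2 | 1 1⟩
  • {7,8}:  v_{7} + v_{8} = v_{0} + v_{1}  ⇒ sig = ⟨2 | 1 1⟩
  • {2,5}:  v_{2} + v_{5} = 2·v_{1} + v_{6}  ⇒ sig = ⟨2 | 1 2⟩
  • {2,8}:  v_{2} + v_{8} = v_{0} + 2·v_{1}  ⇒ sig = ⟨2 | 1 2⟩
  • {3,7}:  v_{3} + v_{7} = 2·v_{0} + v_{6}  ⇒ sig = ⟨2 | 1 2⟩
  • {3,9}:  v_{3} + v_{9} = 2·v_{0} + v_{8}  ⇒ sig = ⟨2 | 1 2⟩
  • {4,7}:  v_{4} + v_{7} = 2·v_{1} + v_{6}  ⇒ sig = ⟨2 | 1 2⟩
  • {4,9}:  v_{4} + v_{9} = 2·v_{1} + v_{8}  ⇒ sig = ⟨2 | 1 2⟩
  • {2,4}:  v_{2} + v_{4} = 3·v_{1} + v_{6}  ⇒ sig = ⟨2 | 1 3⟩
  • {7,9}:  v_{7} + v_{9} = 2·v_{0} + 2·v_{1}  ⇒ sig = ⟨2 | 2 2⟩
  • {2,9}:  v_{2} + v_{9} = 2·v_{0} + 3·v_{1}  ⇒ sig = ⟨2 | 2 3⟩
  • {0,1,6}:  v_{0} + v_{1} + v_{6} = v_{7}  ⇒ sig = ⟨3 | 1⟩
  • {0,1,8}:  v_{0} + v_{1} + v_{8} = v_{9}  ⇒ sig = ⟨3 | 1⟩
  • {0,2,6}:  v_{0} + v_{2} + v_{6} = 2·v_{7}  ⇒ sig = ⟨3 | 2⟩

Sorted signature multiset PRS(X):
{ ⟨2 | 0⟩ ×3,  ⟨2 | 1⟩ ×4,  ⟨2 | 1 1⟩ ×5,  ⟨2 | 1 2⟩ ×6,  ⟨2 | 1 3⟩,  ⟨2 | 2 2⟩,  ⟨2 | 2 3⟩,  ⟨3 | 1⟩ ×2,  ⟨3 | 2⟩ }
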